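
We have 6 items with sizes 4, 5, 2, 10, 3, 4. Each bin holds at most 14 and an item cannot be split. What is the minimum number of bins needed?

Total = 10 + 5 + 4 + 4 + 3 + 2 = 28.
Lower bound: ⌈28/14⌉ = 2 bins.
A packing using 2 bins:
  bin 1: 10 + 4 = 14
  bin 2: 5 + 4 + 3 + 2 = 14
This matches the lower bound, so 2 is optimal.

2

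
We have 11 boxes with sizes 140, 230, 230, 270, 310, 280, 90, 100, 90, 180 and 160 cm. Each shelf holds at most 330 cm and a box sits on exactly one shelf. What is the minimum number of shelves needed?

7

Total = 310 + 280 + 270 + 230 + 230 + 180 + 160 + 140 + 100 + 90 + 90 = 2080 cm.
Lower bound: ⌈2080/330⌉ = 7 shelves.
A packing using 7 shelves:
  shelf 1: 310 = 310
  shelf 2: 280 = 280
  shelf 3: 270 = 270
  shelf 4: 230 + 100 = 330
  shelf 5: 230 + 90 = 320
  shelf 6: 180 + 140 = 320
  shelf 7: 160 + 90 = 250
This matches the lower bound, so 7 is optimal.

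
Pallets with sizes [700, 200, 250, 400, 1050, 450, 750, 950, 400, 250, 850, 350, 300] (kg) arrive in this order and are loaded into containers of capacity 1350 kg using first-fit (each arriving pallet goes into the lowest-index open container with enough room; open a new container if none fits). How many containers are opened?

6

  700 → container 1 (new)  [load 700/1350]
  200 → container 1  [load 900/1350]
  250 → container 1  [load 1150/1350]
  400 → container 2 (new)  [load 400/1350]
  1050 → container 3 (new)  [load 1050/1350]
  450 → container 2  [load 850/1350]
  750 → container 4 (new)  [load 750/1350]
  950 → container 5 (new)  [load 950/1350]
  400 → container 2  [load 1250/1350]
  250 → container 3  [load 1300/1350]
  850 → container 6 (new)  [load 850/1350]
  350 → container 4  [load 1100/1350]
  300 → container 5  [load 1250/1350]
6 containers opened.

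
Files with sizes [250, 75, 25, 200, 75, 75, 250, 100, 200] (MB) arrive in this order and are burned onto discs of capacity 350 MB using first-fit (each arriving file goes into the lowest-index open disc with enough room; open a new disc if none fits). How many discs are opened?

  250 → disc 1 (new)  [load 250/350]
  75 → disc 1  [load 325/350]
  25 → disc 1  [load 350/350]
  200 → disc 2 (new)  [load 200/350]
  75 → disc 2  [load 275/350]
  75 → disc 2  [load 350/350]
  250 → disc 3 (new)  [load 250/350]
  100 → disc 3  [load 350/350]
  200 → disc 4 (new)  [load 200/350]
4 discs opened.

4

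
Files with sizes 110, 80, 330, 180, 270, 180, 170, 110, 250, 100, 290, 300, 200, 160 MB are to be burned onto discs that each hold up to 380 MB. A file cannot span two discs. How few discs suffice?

Total = 330 + 300 + 290 + 270 + 250 + 200 + 180 + 180 + 170 + 160 + 110 + 110 + 100 + 80 = 2730 MB.
Lower bound: ⌈2730/380⌉ = 8 discs.
A packing using 8 discs:
  disc 1: 330 = 330
  disc 2: 300 + 80 = 380
  disc 3: 290 = 290
  disc 4: 270 + 110 = 380
  disc 5: 250 + 110 = 360
  disc 6: 200 + 180 = 380
  disc 7: 180 + 170 = 350
  disc 8: 160 + 100 = 260
This matches the lower bound, so 8 is optimal.

8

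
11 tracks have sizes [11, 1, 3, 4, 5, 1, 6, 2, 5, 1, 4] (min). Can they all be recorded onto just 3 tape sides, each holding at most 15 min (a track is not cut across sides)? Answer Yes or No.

A valid assignment using 3 tape sides:
  side 1: 11 + 4 = 15
  side 2: 6 + 5 + 4 = 15
  side 3: 5 + 3 + 2 + 1 + 1 + 1 = 13
Every load is within 15 min, so 3 tape sides suffice.

Yes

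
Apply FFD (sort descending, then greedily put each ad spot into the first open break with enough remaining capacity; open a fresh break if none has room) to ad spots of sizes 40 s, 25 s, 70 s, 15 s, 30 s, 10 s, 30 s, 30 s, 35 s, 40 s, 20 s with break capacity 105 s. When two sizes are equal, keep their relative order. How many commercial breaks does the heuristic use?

Sorted descending: 70, 40, 40, 35, 30, 30, 30, 25, 20, 15, 10.
  70 → break 1 (new)  [load 70/105]
  40 → break 2 (new)  [load 40/105]
  40 → break 2  [load 80/105]
  35 → break 1  [load 105/105]
  30 → break 3 (new)  [load 30/105]
  30 → break 3  [load 60/105]
  30 → break 3  [load 90/105]
  25 → break 2  [load 105/105]
  20 → break 4 (new)  [load 20/105]
  15 → break 3  [load 105/105]
  10 → break 4  [load 30/105]
4 commercial breaks opened.

4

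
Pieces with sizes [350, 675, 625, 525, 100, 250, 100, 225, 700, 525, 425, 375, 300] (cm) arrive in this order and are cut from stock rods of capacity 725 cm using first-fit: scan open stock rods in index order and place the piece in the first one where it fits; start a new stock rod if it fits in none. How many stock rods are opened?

8

  350 → stock rod 1 (new)  [load 350/725]
  675 → stock rod 2 (new)  [load 675/725]
  625 → stock rod 3 (new)  [load 625/725]
  525 → stock rod 4 (new)  [load 525/725]
  100 → stock rod 1  [load 450/725]
  250 → stock rod 1  [load 700/725]
  100 → stock rod 3  [load 725/725]
  225 → stock rod 5 (new)  [load 225/725]
  700 → stock rod 6 (new)  [load 700/725]
  525 → stock rod 7 (new)  [load 525/725]
  425 → stock rod 5  [load 650/725]
  375 → stock rod 8 (new)  [load 375/725]
  300 → stock rod 8  [load 675/725]
8 stock rods opened.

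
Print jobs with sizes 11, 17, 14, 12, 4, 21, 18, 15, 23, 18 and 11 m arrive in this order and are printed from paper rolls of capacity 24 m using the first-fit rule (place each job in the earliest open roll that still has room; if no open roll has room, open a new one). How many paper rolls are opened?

  11 → roll 1 (new)  [load 11/24]
  17 → roll 2 (new)  [load 17/24]
  14 → roll 3 (new)  [load 14/24]
  12 → roll 1  [load 23/24]
  4 → roll 2  [load 21/24]
  21 → roll 4 (new)  [load 21/24]
  18 → roll 5 (new)  [load 18/24]
  15 → roll 6 (new)  [load 15/24]
  23 → roll 7 (new)  [load 23/24]
  18 → roll 8 (new)  [load 18/24]
  11 → roll 9 (new)  [load 11/24]
9 paper rolls opened.

9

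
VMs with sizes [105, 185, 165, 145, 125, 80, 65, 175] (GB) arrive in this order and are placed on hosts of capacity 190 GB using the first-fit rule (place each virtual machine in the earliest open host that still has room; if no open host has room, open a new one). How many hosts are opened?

6

  105 → host 1 (new)  [load 105/190]
  185 → host 2 (new)  [load 185/190]
  165 → host 3 (new)  [load 165/190]
  145 → host 4 (new)  [load 145/190]
  125 → host 5 (new)  [load 125/190]
  80 → host 1  [load 185/190]
  65 → host 5  [load 190/190]
  175 → host 6 (new)  [load 175/190]
6 hosts opened.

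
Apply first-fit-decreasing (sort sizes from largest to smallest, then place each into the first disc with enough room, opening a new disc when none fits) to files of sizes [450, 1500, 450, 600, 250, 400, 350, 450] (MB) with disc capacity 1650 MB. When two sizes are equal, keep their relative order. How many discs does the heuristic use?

Sorted descending: 1500, 600, 450, 450, 450, 400, 350, 250.
  1500 → disc 1 (new)  [load 1500/1650]
  600 → disc 2 (new)  [load 600/1650]
  450 → disc 2  [load 1050/1650]
  450 → disc 2  [load 1500/1650]
  450 → disc 3 (new)  [load 450/1650]
  400 → disc 3  [load 850/1650]
  350 → disc 3  [load 1200/1650]
  250 → disc 3  [load 1450/1650]
3 discs opened.

3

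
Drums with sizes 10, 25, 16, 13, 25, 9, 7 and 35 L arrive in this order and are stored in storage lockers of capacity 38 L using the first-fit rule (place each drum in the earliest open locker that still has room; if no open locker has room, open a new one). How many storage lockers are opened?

4

  10 → locker 1 (new)  [load 10/38]
  25 → locker 1  [load 35/38]
  16 → locker 2 (new)  [load 16/38]
  13 → locker 2  [load 29/38]
  25 → locker 3 (new)  [load 25/38]
  9 → locker 2  [load 38/38]
  7 → locker 3  [load 32/38]
  35 → locker 4 (new)  [load 35/38]
4 storage lockers opened.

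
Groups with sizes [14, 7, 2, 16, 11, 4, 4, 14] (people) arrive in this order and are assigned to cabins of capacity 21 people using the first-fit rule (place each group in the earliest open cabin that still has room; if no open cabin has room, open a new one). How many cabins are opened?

  14 → cabin 1 (new)  [load 14/21]
  7 → cabin 1  [load 21/21]
  2 → cabin 2 (new)  [load 2/21]
  16 → cabin 2  [load 18/21]
  11 → cabin 3 (new)  [load 11/21]
  4 → cabin 3  [load 15/21]
  4 → cabin 3  [load 19/21]
  14 → cabin 4 (new)  [load 14/21]
4 cabins opened.

4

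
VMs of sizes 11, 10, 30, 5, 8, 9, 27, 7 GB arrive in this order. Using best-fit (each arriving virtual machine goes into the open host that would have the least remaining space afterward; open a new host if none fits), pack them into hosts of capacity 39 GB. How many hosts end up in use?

3

  11 → host 1 (new)  [load 11/39]
  10 → host 1  [load 21/39]
  30 → host 2 (new)  [load 30/39]
  5 → host 2  [load 35/39]
  8 → host 1  [load 29/39]
  9 → host 1  [load 38/39]
  27 → host 3 (new)  [load 27/39]
  7 → host 3  [load 34/39]
3 hosts opened.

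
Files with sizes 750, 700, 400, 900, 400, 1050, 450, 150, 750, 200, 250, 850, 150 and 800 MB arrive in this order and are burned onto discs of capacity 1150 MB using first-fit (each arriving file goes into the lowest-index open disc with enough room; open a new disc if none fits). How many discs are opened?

  750 → disc 1 (new)  [load 750/1150]
  700 → disc 2 (new)  [load 700/1150]
  400 → disc 1  [load 1150/1150]
  900 → disc 3 (new)  [load 900/1150]
  400 → disc 2  [load 1100/1150]
  1050 → disc 4 (new)  [load 1050/1150]
  450 → disc 5 (new)  [load 450/1150]
  150 → disc 3  [load 1050/1150]
  750 → disc 6 (new)  [load 750/1150]
  200 → disc 5  [load 650/1150]
  250 → disc 5  [load 900/1150]
  850 → disc 7 (new)  [load 850/1150]
  150 → disc 5  [load 1050/1150]
  800 → disc 8 (new)  [load 800/1150]
8 discs opened.

8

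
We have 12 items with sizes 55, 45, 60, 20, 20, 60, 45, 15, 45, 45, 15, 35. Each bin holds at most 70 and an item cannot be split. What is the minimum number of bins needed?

8

Total = 60 + 60 + 55 + 45 + 45 + 45 + 45 + 35 + 20 + 20 + 15 + 15 = 460.
Lower bound: ⌈460/70⌉ = 7 bins.
A packing using 8 bins:
  bin 1: 60 = 60
  bin 2: 60 = 60
  bin 3: 55 + 15 = 70
  bin 4: 45 + 20 = 65
  bin 5: 45 + 20 = 65
  bin 6: 45 + 15 = 60
  bin 7: 45 = 45
  bin 8: 35 = 35
No arrangement into 7 bins stays within capacity, so 8 is optimal.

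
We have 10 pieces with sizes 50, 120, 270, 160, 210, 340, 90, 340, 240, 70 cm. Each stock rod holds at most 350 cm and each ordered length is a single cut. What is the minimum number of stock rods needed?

Total = 340 + 340 + 270 + 240 + 210 + 160 + 120 + 90 + 70 + 50 = 1890 cm.
Lower bound: ⌈1890/350⌉ = 6 stock rods.
A packing using 6 stock rods:
  stock rod 1: 340 = 340
  stock rod 2: 340 = 340
  stock rod 3: 270 + 70 = 340
  stock rod 4: 240 + 90 = 330
  stock rod 5: 210 + 120 = 330
  stock rod 6: 160 + 50 = 210
This matches the lower bound, so 6 is optimal.

6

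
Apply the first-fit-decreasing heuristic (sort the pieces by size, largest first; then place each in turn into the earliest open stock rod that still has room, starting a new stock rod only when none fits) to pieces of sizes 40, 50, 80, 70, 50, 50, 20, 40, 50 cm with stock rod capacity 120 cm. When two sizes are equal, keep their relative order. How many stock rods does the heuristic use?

Sorted descending: 80, 70, 50, 50, 50, 50, 40, 40, 20.
  80 → stock rod 1 (new)  [load 80/120]
  70 → stock rod 2 (new)  [load 70/120]
  50 → stock rod 2  [load 120/120]
  50 → stock rod 3 (new)  [load 50/120]
  50 → stock rod 3  [load 100/120]
  50 → stock rod 4 (new)  [load 50/120]
  40 → stock rod 1  [load 120/120]
  40 → stock rod 4  [load 90/120]
  20 → stock rod 3  [load 120/120]
4 stock rods opened.

4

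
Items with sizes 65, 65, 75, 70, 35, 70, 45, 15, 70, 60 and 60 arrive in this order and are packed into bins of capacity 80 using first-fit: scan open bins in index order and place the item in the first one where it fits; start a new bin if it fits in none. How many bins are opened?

  65 → bin 1 (new)  [load 65/80]
  65 → bin 2 (new)  [load 65/80]
  75 → bin 3 (new)  [load 75/80]
  70 → bin 4 (new)  [load 70/80]
  35 → bin 5 (new)  [load 35/80]
  70 → bin 6 (new)  [load 70/80]
  45 → bin 5  [load 80/80]
  15 → bin 1  [load 80/80]
  70 → bin 7 (new)  [load 70/80]
  60 → bin 8 (new)  [load 60/80]
  60 → bin 9 (new)  [load 60/80]
9 bins opened.

9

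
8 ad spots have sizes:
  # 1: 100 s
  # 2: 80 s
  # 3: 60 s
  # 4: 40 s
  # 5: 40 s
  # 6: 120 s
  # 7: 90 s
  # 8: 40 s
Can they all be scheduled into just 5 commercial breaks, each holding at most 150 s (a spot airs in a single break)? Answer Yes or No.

Yes

A valid assignment using 5 commercial breaks:
  break 1: 120 = 120
  break 2: 100 + 40 = 140
  break 3: 90 + 60 = 150
  break 4: 80 + 40 = 120
  break 5: 40 = 40
Every load is within 150 s, so 5 commercial breaks suffice.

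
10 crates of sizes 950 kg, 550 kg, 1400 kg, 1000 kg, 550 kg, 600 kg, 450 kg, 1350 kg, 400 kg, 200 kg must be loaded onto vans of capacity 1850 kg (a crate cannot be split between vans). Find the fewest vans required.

Total = 1400 + 1350 + 1000 + 950 + 600 + 550 + 550 + 450 + 400 + 200 = 7450 kg.
Lower bound: ⌈7450/1850⌉ = 5 vans.
A packing using 5 vans:
  van 1: 1400 + 450 = 1850
  van 2: 1350 + 400 = 1750
  van 3: 1000 + 600 + 200 = 1800
  van 4: 950 + 550 = 1500
  van 5: 550 = 550
This matches the lower bound, so 5 is optimal.

5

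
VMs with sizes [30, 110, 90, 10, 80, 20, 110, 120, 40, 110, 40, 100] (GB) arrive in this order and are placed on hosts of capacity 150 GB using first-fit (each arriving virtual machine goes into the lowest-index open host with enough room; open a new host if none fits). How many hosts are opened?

  30 → host 1 (new)  [load 30/150]
  110 → host 1  [load 140/150]
  90 → host 2 (new)  [load 90/150]
  10 → host 1  [load 150/150]
  80 → host 3 (new)  [load 80/150]
  20 → host 2  [load 110/150]
  110 → host 4 (new)  [load 110/150]
  120 → host 5 (new)  [load 120/150]
  40 → host 2  [load 150/150]
  110 → host 6 (new)  [load 110/150]
  40 → host 3  [load 120/150]
  100 → host 7 (new)  [load 100/150]
7 hosts opened.

7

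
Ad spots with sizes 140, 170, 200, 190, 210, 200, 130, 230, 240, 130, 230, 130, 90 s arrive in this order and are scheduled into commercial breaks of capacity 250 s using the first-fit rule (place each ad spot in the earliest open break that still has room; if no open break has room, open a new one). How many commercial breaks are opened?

12

  140 → break 1 (new)  [load 140/250]
  170 → break 2 (new)  [load 170/250]
  200 → break 3 (new)  [load 200/250]
  190 → break 4 (new)  [load 190/250]
  210 → break 5 (new)  [load 210/250]
  200 → break 6 (new)  [load 200/250]
  130 → break 7 (new)  [load 130/250]
  230 → break 8 (new)  [load 230/250]
  240 → break 9 (new)  [load 240/250]
  130 → break 10 (new)  [load 130/250]
  230 → break 11 (new)  [load 230/250]
  130 → break 12 (new)  [load 130/250]
  90 → break 1  [load 230/250]
12 commercial breaks opened.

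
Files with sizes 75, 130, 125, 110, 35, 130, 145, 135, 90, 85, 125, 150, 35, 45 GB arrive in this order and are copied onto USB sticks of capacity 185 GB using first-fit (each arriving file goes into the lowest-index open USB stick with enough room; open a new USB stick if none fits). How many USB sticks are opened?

  75 → USB stick 1 (new)  [load 75/185]
  130 → USB stick 2 (new)  [load 130/185]
  125 → USB stick 3 (new)  [load 125/185]
  110 → USB stick 1  [load 185/185]
  35 → USB stick 2  [load 165/185]
  130 → USB stick 4 (new)  [load 130/185]
  145 → USB stick 5 (new)  [load 145/185]
  135 → USB stick 6 (new)  [load 135/185]
  90 → USB stick 7 (new)  [load 90/185]
  85 → USB stick 7  [load 175/185]
  125 → USB stick 8 (new)  [load 125/185]
  150 → USB stick 9 (new)  [load 150/185]
  35 → USB stick 3  [load 160/185]
  45 → USB stick 4  [load 175/185]
9 USB sticks opened.

9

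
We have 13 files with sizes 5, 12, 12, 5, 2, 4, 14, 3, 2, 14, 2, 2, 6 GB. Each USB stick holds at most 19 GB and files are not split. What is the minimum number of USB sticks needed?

5

Total = 14 + 14 + 12 + 12 + 6 + 5 + 5 + 4 + 3 + 2 + 2 + 2 + 2 = 83 GB.
Lower bound: ⌈83/19⌉ = 5 USB sticks.
A packing using 5 USB sticks:
  USB stick 1: 14 + 5 = 19
  USB stick 2: 14 + 5 = 19
  USB stick 3: 12 + 6 = 18
  USB stick 4: 12 + 4 + 3 = 19
  USB stick 5: 2 + 2 + 2 + 2 = 8
This matches the lower bound, so 5 is optimal.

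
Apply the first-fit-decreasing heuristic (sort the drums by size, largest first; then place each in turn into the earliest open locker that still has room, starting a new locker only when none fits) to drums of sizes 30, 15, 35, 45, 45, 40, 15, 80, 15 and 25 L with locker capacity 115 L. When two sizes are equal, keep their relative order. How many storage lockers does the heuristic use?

3

Sorted descending: 80, 45, 45, 40, 35, 30, 25, 15, 15, 15.
  80 → locker 1 (new)  [load 80/115]
  45 → locker 2 (new)  [load 45/115]
  45 → locker 2  [load 90/115]
  40 → locker 3 (new)  [load 40/115]
  35 → locker 1  [load 115/115]
  30 → locker 3  [load 70/115]
  25 → locker 2  [load 115/115]
  15 → locker 3  [load 85/115]
  15 → locker 3  [load 100/115]
  15 → locker 3  [load 115/115]
3 storage lockers opened.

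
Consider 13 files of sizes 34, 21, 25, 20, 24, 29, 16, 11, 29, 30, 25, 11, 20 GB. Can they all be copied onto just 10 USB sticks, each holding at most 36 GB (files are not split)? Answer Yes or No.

A valid assignment using 10 USB sticks:
  USB stick 1: 34 = 34
  USB stick 2: 30 = 30
  USB stick 3: 29 = 29
  USB stick 4: 29 = 29
  USB stick 5: 25 + 11 = 36
  USB stick 6: 25 + 11 = 36
  USB stick 7: 24 = 24
  USB stick 8: 21 = 21
  USB stick 9: 20 + 16 = 36
  USB stick 10: 20 = 20
Every load is within 36 GB, so 10 USB sticks suffice.

Yes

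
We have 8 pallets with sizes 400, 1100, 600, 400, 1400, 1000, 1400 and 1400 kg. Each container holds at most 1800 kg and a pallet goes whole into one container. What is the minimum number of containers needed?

Total = 1400 + 1400 + 1400 + 1100 + 1000 + 600 + 400 + 400 = 7700 kg.
Lower bound: ⌈7700/1800⌉ = 5 containers.
A packing using 5 containers:
  container 1: 1400 + 400 = 1800
  container 2: 1400 + 400 = 1800
  container 3: 1400 = 1400
  container 4: 1100 + 600 = 1700
  container 5: 1000 = 1000
This matches the lower bound, so 5 is optimal.

5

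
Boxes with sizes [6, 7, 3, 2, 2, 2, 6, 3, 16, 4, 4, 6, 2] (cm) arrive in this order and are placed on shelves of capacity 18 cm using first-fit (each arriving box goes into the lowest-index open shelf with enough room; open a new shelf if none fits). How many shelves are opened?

  6 → shelf 1 (new)  [load 6/18]
  7 → shelf 1  [load 13/18]
  3 → shelf 1  [load 16/18]
  2 → shelf 1  [load 18/18]
  2 → shelf 2 (new)  [load 2/18]
  2 → shelf 2  [load 4/18]
  6 → shelf 2  [load 10/18]
  3 → shelf 2  [load 13/18]
  16 → shelf 3 (new)  [load 16/18]
  4 → shelf 2  [load 17/18]
  4 → shelf 4 (new)  [load 4/18]
  6 → shelf 4  [load 10/18]
  2 → shelf 3  [load 18/18]
4 shelves opened.

4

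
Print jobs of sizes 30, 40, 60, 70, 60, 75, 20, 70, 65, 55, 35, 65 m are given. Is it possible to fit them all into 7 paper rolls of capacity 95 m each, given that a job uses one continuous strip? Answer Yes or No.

Total = 645 m; ⌈645/95⌉ = 7.
8 print jobs each exceed half the capacity and cannot share a roll, forcing at least 8 paper rolls.
At least 8 paper rolls are required, but only 7 are allowed.

No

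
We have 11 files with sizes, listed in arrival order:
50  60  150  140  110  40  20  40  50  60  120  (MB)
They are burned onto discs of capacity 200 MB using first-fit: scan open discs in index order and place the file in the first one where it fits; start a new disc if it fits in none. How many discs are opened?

5

  50 → disc 1 (new)  [load 50/200]
  60 → disc 1  [load 110/200]
  150 → disc 2 (new)  [load 150/200]
  140 → disc 3 (new)  [load 140/200]
  110 → disc 4 (new)  [load 110/200]
  40 → disc 1  [load 150/200]
  20 → disc 1  [load 170/200]
  40 → disc 2  [load 190/200]
  50 → disc 3  [load 190/200]
  60 → disc 4  [load 170/200]
  120 → disc 5 (new)  [load 120/200]
5 discs opened.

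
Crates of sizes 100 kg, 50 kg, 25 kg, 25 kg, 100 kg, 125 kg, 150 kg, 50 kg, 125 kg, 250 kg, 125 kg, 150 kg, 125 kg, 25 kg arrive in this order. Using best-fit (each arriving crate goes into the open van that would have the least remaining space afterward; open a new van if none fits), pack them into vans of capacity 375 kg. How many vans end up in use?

5

  100 → van 1 (new)  [load 100/375]
  50 → van 1  [load 150/375]
  25 → van 1  [load 175/375]
  25 → van 1  [load 200/375]
  100 → van 1  [load 300/375]
  125 → van 2 (new)  [load 125/375]
  150 → van 2  [load 275/375]
  50 → van 1  [load 350/375]
  125 → van 3 (new)  [load 125/375]
  250 → van 3  [load 375/375]
  125 → van 4 (new)  [load 125/375]
  150 → van 4  [load 275/375]
  125 → van 5 (new)  [load 125/375]
  25 → van 1  [load 375/375]
5 vans opened.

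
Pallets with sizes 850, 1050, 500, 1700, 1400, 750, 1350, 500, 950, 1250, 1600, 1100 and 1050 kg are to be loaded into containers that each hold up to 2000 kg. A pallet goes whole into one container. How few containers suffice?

8

Total = 1700 + 1600 + 1400 + 1350 + 1250 + 1100 + 1050 + 1050 + 950 + 850 + 750 + 500 + 500 = 14050 kg.
Lower bound: ⌈14050/2000⌉ = 8 containers.
A packing using 8 containers:
  container 1: 1700 = 1700
  container 2: 1600 = 1600
  container 3: 1400 + 500 = 1900
  container 4: 1350 + 500 = 1850
  container 5: 1250 + 750 = 2000
  container 6: 1100 + 850 = 1950
  container 7: 1050 + 950 = 2000
  container 8: 1050 = 1050
This matches the lower bound, so 8 is optimal.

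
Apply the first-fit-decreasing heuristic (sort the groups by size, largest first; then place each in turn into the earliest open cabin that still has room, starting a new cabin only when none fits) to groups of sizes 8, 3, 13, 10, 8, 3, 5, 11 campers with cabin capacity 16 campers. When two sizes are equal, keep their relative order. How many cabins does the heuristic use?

Sorted descending: 13, 11, 10, 8, 8, 5, 3, 3.
  13 → cabin 1 (new)  [load 13/16]
  11 → cabin 2 (new)  [load 11/16]
  10 → cabin 3 (new)  [load 10/16]
  8 → cabin 4 (new)  [load 8/16]
  8 → cabin 4  [load 16/16]
  5 → cabin 2  [load 16/16]
  3 → cabin 1  [load 16/16]
  3 → cabin 3  [load 13/16]
4 cabins opened.

4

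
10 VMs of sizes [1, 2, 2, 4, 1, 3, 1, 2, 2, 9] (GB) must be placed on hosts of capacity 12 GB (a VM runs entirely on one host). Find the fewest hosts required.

Total = 9 + 4 + 3 + 2 + 2 + 2 + 2 + 1 + 1 + 1 = 27 GB.
Lower bound: ⌈27/12⌉ = 3 hosts.
A packing using 3 hosts:
  host 1: 9 + 3 = 12
  host 2: 4 + 2 + 2 + 2 + 2 = 12
  host 3: 1 + 1 + 1 = 3
This matches the lower bound, so 3 is optimal.

3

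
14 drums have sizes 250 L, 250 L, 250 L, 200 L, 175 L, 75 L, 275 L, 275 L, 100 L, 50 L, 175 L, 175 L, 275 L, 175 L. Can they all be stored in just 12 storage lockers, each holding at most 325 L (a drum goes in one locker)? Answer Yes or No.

A valid assignment using 11 storage lockers:
  locker 1: 275 + 50 = 325
  locker 2: 275 = 275
  locker 3: 275 = 275
  locker 4: 250 + 75 = 325
  locker 5: 250 = 250
  locker 6: 250 = 250
  locker 7: 200 + 100 = 300
  locker 8: 175 = 175
  locker 9: 175 = 175
  locker 10: 175 = 175
  locker 11: 175 = 175
That uses only 11 ≤ 12, so 12 storage lockers are enough.

Yes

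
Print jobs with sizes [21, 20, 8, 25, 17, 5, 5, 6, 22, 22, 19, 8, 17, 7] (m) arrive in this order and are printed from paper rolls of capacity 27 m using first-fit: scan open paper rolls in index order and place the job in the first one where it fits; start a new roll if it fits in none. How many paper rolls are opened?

9

  21 → roll 1 (new)  [load 21/27]
  20 → roll 2 (new)  [load 20/27]
  8 → roll 3 (new)  [load 8/27]
  25 → roll 4 (new)  [load 25/27]
  17 → roll 3  [load 25/27]
  5 → roll 1  [load 26/27]
  5 → roll 2  [load 25/27]
  6 → roll 5 (new)  [load 6/27]
  22 → roll 6 (new)  [load 22/27]
  22 → roll 7 (new)  [load 22/27]
  19 → roll 5  [load 25/27]
  8 → roll 8 (new)  [load 8/27]
  17 → roll 8  [load 25/27]
  7 → roll 9 (new)  [load 7/27]
9 paper rolls opened.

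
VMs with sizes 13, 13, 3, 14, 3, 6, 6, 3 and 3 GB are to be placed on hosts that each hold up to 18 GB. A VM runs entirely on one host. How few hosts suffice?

4

Total = 14 + 13 + 13 + 6 + 6 + 3 + 3 + 3 + 3 = 64 GB.
Lower bound: ⌈64/18⌉ = 4 hosts.
A packing using 4 hosts:
  host 1: 14 + 3 = 17
  host 2: 13 + 3 = 16
  host 3: 13 + 3 = 16
  host 4: 6 + 6 + 3 = 15
This matches the lower bound, so 4 is optimal.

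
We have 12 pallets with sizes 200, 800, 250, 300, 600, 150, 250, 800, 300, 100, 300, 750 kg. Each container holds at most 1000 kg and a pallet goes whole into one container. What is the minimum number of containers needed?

5

Total = 800 + 800 + 750 + 600 + 300 + 300 + 300 + 250 + 250 + 200 + 150 + 100 = 4800 kg.
Lower bound: ⌈4800/1000⌉ = 5 containers.
A packing using 5 containers:
  container 1: 800 + 200 = 1000
  container 2: 800 + 150 = 950
  container 3: 750 + 250 = 1000
  container 4: 600 + 300 + 100 = 1000
  container 5: 300 + 300 + 250 = 850
This matches the lower bound, so 5 is optimal.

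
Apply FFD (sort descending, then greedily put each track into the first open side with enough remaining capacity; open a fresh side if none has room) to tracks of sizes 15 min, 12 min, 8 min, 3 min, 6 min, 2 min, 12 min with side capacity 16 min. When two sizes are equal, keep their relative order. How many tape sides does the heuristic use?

4

Sorted descending: 15, 12, 12, 8, 6, 3, 2.
  15 → side 1 (new)  [load 15/16]
  12 → side 2 (new)  [load 12/16]
  12 → side 3 (new)  [load 12/16]
  8 → side 4 (new)  [load 8/16]
  6 → side 4  [load 14/16]
  3 → side 2  [load 15/16]
  2 → side 3  [load 14/16]
4 tape sides opened.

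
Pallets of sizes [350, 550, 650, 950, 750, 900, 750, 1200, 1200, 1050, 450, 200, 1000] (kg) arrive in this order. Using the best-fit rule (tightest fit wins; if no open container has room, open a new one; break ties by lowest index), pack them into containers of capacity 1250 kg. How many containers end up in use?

  350 → container 1 (new)  [load 350/1250]
  550 → container 1  [load 900/1250]
  650 → container 2 (new)  [load 650/1250]
  950 → container 3 (new)  [load 950/1250]
  750 → container 4 (new)  [load 750/1250]
  900 → container 5 (new)  [load 900/1250]
  750 → container 6 (new)  [load 750/1250]
  1200 → container 7 (new)  [load 1200/1250]
  1200 → container 8 (new)  [load 1200/1250]
  1050 → container 9 (new)  [load 1050/1250]
  450 → container 4  [load 1200/1250]
  200 → container 9  [load 1250/1250]
  1000 → container 10 (new)  [load 1000/1250]
10 containers opened.

10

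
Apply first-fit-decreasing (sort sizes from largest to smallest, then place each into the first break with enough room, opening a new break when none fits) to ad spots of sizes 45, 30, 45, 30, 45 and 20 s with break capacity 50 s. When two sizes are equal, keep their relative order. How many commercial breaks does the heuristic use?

Sorted descending: 45, 45, 45, 30, 30, 20.
  45 → break 1 (new)  [load 45/50]
  45 → break 2 (new)  [load 45/50]
  45 → break 3 (new)  [load 45/50]
  30 → break 4 (new)  [load 30/50]
  30 → break 5 (new)  [load 30/50]
  20 → break 4  [load 50/50]
5 commercial breaks opened.

5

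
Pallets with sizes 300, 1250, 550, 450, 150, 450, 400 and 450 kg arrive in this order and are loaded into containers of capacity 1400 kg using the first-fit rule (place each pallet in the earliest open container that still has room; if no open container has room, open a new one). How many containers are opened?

3

  300 → container 1 (new)  [load 300/1400]
  1250 → container 2 (new)  [load 1250/1400]
  550 → container 1  [load 850/1400]
  450 → container 1  [load 1300/1400]
  150 → container 2  [load 1400/1400]
  450 → container 3 (new)  [load 450/1400]
  400 → container 3  [load 850/1400]
  450 → container 3  [load 1300/1400]
3 containers opened.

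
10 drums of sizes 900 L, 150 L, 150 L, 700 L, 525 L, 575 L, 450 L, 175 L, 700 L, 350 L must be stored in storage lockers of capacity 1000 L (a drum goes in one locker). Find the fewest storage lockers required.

5

Total = 900 + 700 + 700 + 575 + 525 + 450 + 350 + 175 + 150 + 150 = 4675 L.
Lower bound: ⌈4675/1000⌉ = 5 storage lockers.
A packing using 5 storage lockers:
  locker 1: 900 = 900
  locker 2: 700 + 175 = 875
  locker 3: 700 + 150 + 150 = 1000
  locker 4: 575 + 350 = 925
  locker 5: 525 + 450 = 975
This matches the lower bound, so 5 is optimal.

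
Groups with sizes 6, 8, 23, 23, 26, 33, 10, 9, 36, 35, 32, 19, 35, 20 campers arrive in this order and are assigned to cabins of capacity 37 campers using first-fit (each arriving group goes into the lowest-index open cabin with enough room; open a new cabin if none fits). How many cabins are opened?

10

  6 → cabin 1 (new)  [load 6/37]
  8 → cabin 1  [load 14/37]
  23 → cabin 1  [load 37/37]
  23 → cabin 2 (new)  [load 23/37]
  26 → cabin 3 (new)  [load 26/37]
  33 → cabin 4 (new)  [load 33/37]
  10 → cabin 2  [load 33/37]
  9 → cabin 3  [load 35/37]
  36 → cabin 5 (new)  [load 36/37]
  35 → cabin 6 (new)  [load 35/37]
  32 → cabin 7 (new)  [load 32/37]
  19 → cabin 8 (new)  [load 19/37]
  35 → cabin 9 (new)  [load 35/37]
  20 → cabin 10 (new)  [load 20/37]
10 cabins opened.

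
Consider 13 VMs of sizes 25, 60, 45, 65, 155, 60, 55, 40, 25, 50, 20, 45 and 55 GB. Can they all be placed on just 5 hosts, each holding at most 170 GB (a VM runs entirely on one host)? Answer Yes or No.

Yes

A valid assignment using 5 hosts:
  host 1: 155 = 155
  host 2: 65 + 60 + 45 = 170
  host 3: 60 + 55 + 55 = 170
  host 4: 50 + 45 + 40 + 25 = 160
  host 5: 25 + 20 = 45
Every load is within 170 GB, so 5 hosts suffice.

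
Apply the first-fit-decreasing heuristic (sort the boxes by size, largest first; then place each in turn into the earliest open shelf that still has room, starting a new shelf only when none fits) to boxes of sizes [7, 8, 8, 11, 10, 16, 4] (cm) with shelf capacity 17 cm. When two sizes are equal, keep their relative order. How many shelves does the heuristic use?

4

Sorted descending: 16, 11, 10, 8, 8, 7, 4.
  16 → shelf 1 (new)  [load 16/17]
  11 → shelf 2 (new)  [load 11/17]
  10 → shelf 3 (new)  [load 10/17]
  8 → shelf 4 (new)  [load 8/17]
  8 → shelf 4  [load 16/17]
  7 → shelf 3  [load 17/17]
  4 → shelf 2  [load 15/17]
4 shelves opened.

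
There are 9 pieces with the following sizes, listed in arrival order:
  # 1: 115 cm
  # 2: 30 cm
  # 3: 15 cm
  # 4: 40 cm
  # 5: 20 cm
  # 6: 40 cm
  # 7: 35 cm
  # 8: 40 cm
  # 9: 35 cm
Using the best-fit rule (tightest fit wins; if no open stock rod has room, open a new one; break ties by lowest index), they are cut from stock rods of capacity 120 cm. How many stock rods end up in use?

  115 → stock rod 1 (new)  [load 115/120]
  30 → stock rod 2 (new)  [load 30/120]
  15 → stock rod 2  [load 45/120]
  40 → stock rod 2  [load 85/120]
  20 → stock rod 2  [load 105/120]
  40 → stock rod 3 (new)  [load 40/120]
  35 → stock rod 3  [load 75/120]
  40 → stock rod 3  [load 115/120]
  35 → stock rod 4 (new)  [load 35/120]
4 stock rods opened.

4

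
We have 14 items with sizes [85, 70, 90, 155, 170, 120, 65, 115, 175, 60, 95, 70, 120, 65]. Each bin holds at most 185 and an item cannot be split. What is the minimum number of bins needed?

Total = 175 + 170 + 155 + 120 + 120 + 115 + 95 + 90 + 85 + 70 + 70 + 65 + 65 + 60 = 1455.
Lower bound: ⌈1455/185⌉ = 8 bins.
A packing using 9 bins:
  bin 1: 175 = 175
  bin 2: 170 = 170
  bin 3: 155 = 155
  bin 4: 120 + 65 = 185
  bin 5: 120 + 65 = 185
  bin 6: 115 + 70 = 185
  bin 7: 95 + 90 = 185
  bin 8: 85 + 70 = 155
  bin 9: 60 = 60
No arrangement into 8 bins stays within capacity, so 9 is optimal.

9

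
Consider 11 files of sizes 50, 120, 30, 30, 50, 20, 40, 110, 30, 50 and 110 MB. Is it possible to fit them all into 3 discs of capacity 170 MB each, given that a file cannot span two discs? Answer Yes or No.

No

Total = 640 MB; ⌈640/170⌉ = 4.
At least 4 discs are required, but only 3 are allowed.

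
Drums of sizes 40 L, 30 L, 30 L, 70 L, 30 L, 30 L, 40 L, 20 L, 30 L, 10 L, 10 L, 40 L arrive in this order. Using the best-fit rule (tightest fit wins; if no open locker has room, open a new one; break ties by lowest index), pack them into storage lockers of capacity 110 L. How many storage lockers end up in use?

4

  40 → locker 1 (new)  [load 40/110]
  30 → locker 1  [load 70/110]
  30 → locker 1  [load 100/110]
  70 → locker 2 (new)  [load 70/110]
  30 → locker 2  [load 100/110]
  30 → locker 3 (new)  [load 30/110]
  40 → locker 3  [load 70/110]
  20 → locker 3  [load 90/110]
  30 → locker 4 (new)  [load 30/110]
  10 → locker 1  [load 110/110]
  10 → locker 2  [load 110/110]
  40 → locker 4  [load 70/110]
4 storage lockers opened.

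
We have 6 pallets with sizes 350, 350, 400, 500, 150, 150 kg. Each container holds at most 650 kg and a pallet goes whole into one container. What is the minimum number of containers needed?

4

Total = 500 + 400 + 350 + 350 + 150 + 150 = 1900 kg.
Lower bound: ⌈1900/650⌉ = 3 containers.
Also, 4 pallets each exceed 325 kg, and no two of those can share a container, so at least 4 containers are needed.
A packing using 4 containers:
  container 1: 500 + 150 = 650
  container 2: 400 + 150 = 550
  container 3: 350 = 350
  container 4: 350 = 350
This matches the lower bound, so 4 is optimal.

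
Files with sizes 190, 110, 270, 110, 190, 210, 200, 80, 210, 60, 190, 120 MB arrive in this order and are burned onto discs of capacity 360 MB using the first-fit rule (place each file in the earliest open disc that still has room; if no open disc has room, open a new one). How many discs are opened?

  190 → disc 1 (new)  [load 190/360]
  110 → disc 1  [load 300/360]
  270 → disc 2 (new)  [load 270/360]
  110 → disc 3 (new)  [load 110/360]
  190 → disc 3  [load 300/360]
  210 → disc 4 (new)  [load 210/360]
  200 → disc 5 (new)  [load 200/360]
  80 → disc 2  [load 350/360]
  210 → disc 6 (new)  [load 210/360]
  60 → disc 1  [load 360/360]
  190 → disc 7 (new)  [load 190/360]
  120 → disc 4  [load 330/360]
7 discs opened.

7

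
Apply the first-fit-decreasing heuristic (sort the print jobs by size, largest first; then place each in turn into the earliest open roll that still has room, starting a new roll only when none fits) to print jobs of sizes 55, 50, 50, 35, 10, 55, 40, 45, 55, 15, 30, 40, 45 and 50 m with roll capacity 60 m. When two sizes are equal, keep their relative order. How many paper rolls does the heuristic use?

12

Sorted descending: 55, 55, 55, 50, 50, 50, 45, 45, 40, 40, 35, 30, 15, 10.
  55 → roll 1 (new)  [load 55/60]
  55 → roll 2 (new)  [load 55/60]
  55 → roll 3 (new)  [load 55/60]
  50 → roll 4 (new)  [load 50/60]
  50 → roll 5 (new)  [load 50/60]
  50 → roll 6 (new)  [load 50/60]
  45 → roll 7 (new)  [load 45/60]
  45 → roll 8 (new)  [load 45/60]
  40 → roll 9 (new)  [load 40/60]
  40 → roll 10 (new)  [load 40/60]
  35 → roll 11 (new)  [load 35/60]
  30 → roll 12 (new)  [load 30/60]
  15 → roll 7  [load 60/60]
  10 → roll 4  [load 60/60]
12 paper rolls opened.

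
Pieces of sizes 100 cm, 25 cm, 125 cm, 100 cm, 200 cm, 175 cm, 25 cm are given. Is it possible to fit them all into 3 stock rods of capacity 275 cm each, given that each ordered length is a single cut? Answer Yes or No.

Yes

A valid assignment using 3 stock rods:
  stock rod 1: 200 + 25 + 25 = 250
  stock rod 2: 175 + 100 = 275
  stock rod 3: 125 + 100 = 225
Every load is within 275 cm, so 3 stock rods suffice.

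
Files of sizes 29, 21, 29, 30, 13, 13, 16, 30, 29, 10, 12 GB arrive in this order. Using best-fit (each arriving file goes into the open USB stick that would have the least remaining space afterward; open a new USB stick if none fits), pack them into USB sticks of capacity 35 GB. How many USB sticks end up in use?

  29 → USB stick 1 (new)  [load 29/35]
  21 → USB stick 2 (new)  [load 21/35]
  29 → USB stick 3 (new)  [load 29/35]
  30 → USB stick 4 (new)  [load 30/35]
  13 → USB stick 2  [load 34/35]
  13 → USB stick 5 (new)  [load 13/35]
  16 → USB stick 5  [load 29/35]
  30 → USB stick 6 (new)  [load 30/35]
  29 → USB stick 7 (new)  [load 29/35]
  10 → USB stick 8 (new)  [load 10/35]
  12 → USB stick 8  [load 22/35]
8 USB sticks opened.

8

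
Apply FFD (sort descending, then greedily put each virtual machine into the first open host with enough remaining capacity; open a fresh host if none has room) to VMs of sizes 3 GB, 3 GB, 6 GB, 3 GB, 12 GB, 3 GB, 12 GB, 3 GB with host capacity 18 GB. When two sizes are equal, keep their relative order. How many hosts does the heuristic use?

Sorted descending: 12, 12, 6, 3, 3, 3, 3, 3.
  12 → host 1 (new)  [load 12/18]
  12 → host 2 (new)  [load 12/18]
  6 → host 1  [load 18/18]
  3 → host 2  [load 15/18]
  3 → host 2  [load 18/18]
  3 → host 3 (new)  [load 3/18]
  3 → host 3  [load 6/18]
  3 → host 3  [load 9/18]
3 hosts opened.

3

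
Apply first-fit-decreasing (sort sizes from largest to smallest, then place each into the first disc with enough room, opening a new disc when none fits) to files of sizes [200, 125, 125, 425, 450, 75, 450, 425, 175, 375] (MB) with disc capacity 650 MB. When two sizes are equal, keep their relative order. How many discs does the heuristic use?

5

Sorted descending: 450, 450, 425, 425, 375, 200, 175, 125, 125, 75.
  450 → disc 1 (new)  [load 450/650]
  450 → disc 2 (new)  [load 450/650]
  425 → disc 3 (new)  [load 425/650]
  425 → disc 4 (new)  [load 425/650]
  375 → disc 5 (new)  [load 375/650]
  200 → disc 1  [load 650/650]
  175 → disc 2  [load 625/650]
  125 → disc 3  [load 550/650]
  125 → disc 4  [load 550/650]
  75 → disc 3  [load 625/650]
5 discs opened.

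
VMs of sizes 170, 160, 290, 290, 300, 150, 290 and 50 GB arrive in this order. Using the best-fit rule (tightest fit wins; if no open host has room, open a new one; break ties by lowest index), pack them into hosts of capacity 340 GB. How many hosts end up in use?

6

  170 → host 1 (new)  [load 170/340]
  160 → host 1  [load 330/340]
  290 → host 2 (new)  [load 290/340]
  290 → host 3 (new)  [load 290/340]
  300 → host 4 (new)  [load 300/340]
  150 → host 5 (new)  [load 150/340]
  290 → host 6 (new)  [load 290/340]
  50 → host 2  [load 340/340]
6 hosts opened.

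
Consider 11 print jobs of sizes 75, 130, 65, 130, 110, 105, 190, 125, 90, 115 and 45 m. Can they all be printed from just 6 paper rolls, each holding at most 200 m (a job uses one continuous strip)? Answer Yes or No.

Total = 1180 m; ⌈1180/200⌉ = 6.
7 print jobs each exceed half the capacity and cannot share a roll, forcing at least 7 paper rolls.
At least 7 paper rolls are required, but only 6 are allowed.

No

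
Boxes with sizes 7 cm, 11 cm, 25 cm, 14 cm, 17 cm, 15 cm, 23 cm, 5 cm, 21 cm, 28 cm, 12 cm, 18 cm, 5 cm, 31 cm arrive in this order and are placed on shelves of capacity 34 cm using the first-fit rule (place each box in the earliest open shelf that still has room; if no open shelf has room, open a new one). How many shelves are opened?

  7 → shelf 1 (new)  [load 7/34]
  11 → shelf 1  [load 18/34]
  25 → shelf 2 (new)  [load 25/34]
  14 → shelf 1  [load 32/34]
  17 → shelf 3 (new)  [load 17/34]
  15 → shelf 3  [load 32/34]
  23 → shelf 4 (new)  [load 23/34]
  5 → shelf 2  [load 30/34]
  21 → shelf 5 (new)  [load 21/34]
  28 → shelf 6 (new)  [load 28/34]
  12 → shelf 5  [load 33/34]
  18 → shelf 7 (new)  [load 18/34]
  5 → shelf 4  [load 28/34]
  31 → shelf 8 (new)  [load 31/34]
8 shelves opened.

8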